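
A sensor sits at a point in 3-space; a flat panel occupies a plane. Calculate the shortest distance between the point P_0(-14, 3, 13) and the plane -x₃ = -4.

9

d = |(-1)·13 − (-4)| / √(0 + 0 + 1) = |-9| / 1 = 9.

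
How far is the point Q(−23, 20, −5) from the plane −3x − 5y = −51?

20/√34

Normal vector n = (−3, −5, 0), and n·(−23, 20, −5) − (−51) = 20.
|n| = √(9 + 25 + 0) = √34, so the distance is |20|/√34 = 10√34/17.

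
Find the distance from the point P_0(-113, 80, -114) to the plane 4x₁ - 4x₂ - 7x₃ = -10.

4

d = |4·(-113) + (-4)·80 + (-7)·(-114) − (-10)| / √(16 + 16 + 49) = |36| / 9 = 4.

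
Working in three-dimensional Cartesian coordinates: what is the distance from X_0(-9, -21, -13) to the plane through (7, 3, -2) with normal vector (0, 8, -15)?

27/17

The plane has equation n·(r − (7, 3, -2)) = 0, i.e. n·r = 54.
Then n·(-9, -21, -13) - 54 = -27.
|n| = √(0 + 64 + 225) = 17, so the distance is |-27|/17 = 27/17.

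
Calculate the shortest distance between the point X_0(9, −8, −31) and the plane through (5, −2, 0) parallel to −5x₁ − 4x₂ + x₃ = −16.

27/√42

Parallel planes share the normal n = (−5, −4, 1); since (5, −2, 0) lies on the plane, its equation is −5x₁ − 4x₂ + x₃ = -17.
Then n·(9, −8, −31) − (−17) = −27.
|n| = √(25 + 16 + 1) = √42, so the distance is |-27|/√42 = 27/√42.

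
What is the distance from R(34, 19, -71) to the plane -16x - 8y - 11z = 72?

13/21

Normal vector n = (-16, -8, -11), and n·(34, 19, -71) - 72 = 13.
|n| = √(256 + 64 + 121) = 21, so the distance is |13|/21 = 13/21.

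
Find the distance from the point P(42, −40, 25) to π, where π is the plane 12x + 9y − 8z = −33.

23/17

d = |12·42 + 9·(-40) + (-8)·25 − (-33)| / √(144 + 81 + 64) = |-23| / 17 = 23/17.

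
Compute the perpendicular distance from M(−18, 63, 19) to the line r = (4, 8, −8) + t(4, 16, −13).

√3797

Direction vector d = (4, 16, −13).
AP = (−22, 55, 27), and AP × d = (−1147, −178, −572).
|AP × d|² = 1674477 and |d|² = 441, so the distance is √(1674477/441) = √3797.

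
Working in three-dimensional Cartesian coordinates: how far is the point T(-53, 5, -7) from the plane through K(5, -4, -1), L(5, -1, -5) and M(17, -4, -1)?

18/5

KL = (0, 3, -4) and KM = (12, 0, 0), so a normal is n = KL × KM = (0, -48, -36).
Then n·(-53, 5, -7) - 228 = -216.
|n| = √(0 + 2304 + 1296) = 60, so the distance is |-216|/60 = 18/5.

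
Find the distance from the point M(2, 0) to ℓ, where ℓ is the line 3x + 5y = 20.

d = |3·2 + 5·0 − 20| / √(9 + 25) = |-14|/√34 = 7√34/17.

7√34/17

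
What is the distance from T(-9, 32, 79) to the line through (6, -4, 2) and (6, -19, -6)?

A direction vector is d = (0, -15, -8).
AP = (-15, 36, 77), and AP × d = (867, -120, 225).
|AP × d|² = 816714 and |d|² = 289, so the distance is √(816714/289) = √2826 = 3√314.

3√314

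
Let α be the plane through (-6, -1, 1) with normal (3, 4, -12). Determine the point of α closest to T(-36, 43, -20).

n = (3, 4, -12), |n|² = 169, and n·T − (-34) = 338.
t = 338/169 = 2, so the foot is T − t·n = (-36, 43, -20) − 2·(3, 4, -12) = (-42, 35, 4).

(-42, 35, 4)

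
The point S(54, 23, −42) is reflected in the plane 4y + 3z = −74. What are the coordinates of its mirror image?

With n = (0, 4, 3), the signed offset is (n·S − (-74))/|n|² = 40/25 = 8/5.
S' = S − 2t·n = (54, 23, −42) − (16/5)·(0, 4, 3) = (54, 51/5, −258/5).

(54, 51/5, -258/5)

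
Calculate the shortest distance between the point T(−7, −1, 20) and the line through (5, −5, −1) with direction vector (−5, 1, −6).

7√11

Direction vector d = (−5, 1, −6).
AP = (−12, 4, 21); AP·d = -62, |AP|² = 601, |d|² = 62.
distance² = |AP|² − (AP·d)²/|d|² = 601 − 3844/62 = 539, so the distance is 7√11.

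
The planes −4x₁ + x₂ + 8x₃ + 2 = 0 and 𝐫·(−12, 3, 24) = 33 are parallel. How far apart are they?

13/9

Divide the second equation by 3 to match normals: −4x₁ + x₂ + 8x₃ = 11.
With common normal n = (−4, 1, 8) (|n| = 9), the distance is |(-2) − 11|/|n| = 13/9.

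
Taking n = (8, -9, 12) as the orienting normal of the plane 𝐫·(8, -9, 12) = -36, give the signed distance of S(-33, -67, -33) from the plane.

n·S − (-36) = -21.
|n| = 17, so the signed distance is -21/17.

-21/17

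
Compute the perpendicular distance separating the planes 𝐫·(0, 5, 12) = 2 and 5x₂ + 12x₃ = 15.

With common normal n = (0, 5, 12) (|n| = 13), the distance is |2 − 15|/|n| = 13/13 = 1.

1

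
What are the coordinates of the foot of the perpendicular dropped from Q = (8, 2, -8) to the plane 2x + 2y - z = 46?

(12, 6, -10)

n = (2, 2, -1), |n|² = 9, and n·Q − 46 = -18.
t = -18/9 = -2, so the foot is Q − t·n = (8, 2, -8) − (-2)·(2, 2, -1) = (12, 6, -10).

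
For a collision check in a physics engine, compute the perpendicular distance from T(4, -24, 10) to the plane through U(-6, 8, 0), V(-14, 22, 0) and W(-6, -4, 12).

2

UV = (-8, 14, 0) and UW = (0, -12, 12), so a normal is n = UV × UW = (168, 96, 96).
n = (168, 96, 96); n·P − (-240) = -432; |n| = 216; distance = 432/216 = 2.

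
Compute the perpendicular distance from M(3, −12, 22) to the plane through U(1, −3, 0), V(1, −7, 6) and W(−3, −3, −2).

UV = (0, −4, 6) and UW = (−4, 0, −2), so a normal is n = UV × UW = (8, −24, −16).
n = (8, −24, −16); n·P − 80 = -120; |n| = 8√14; distance = 120/(8√14) = 15/√14.

15√14/14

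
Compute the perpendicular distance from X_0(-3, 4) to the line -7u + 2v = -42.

71/√53

d = |(-7)·(-3) + 2·4 − (-42)| / √(49 + 4) = |71|/√53 = 71/√53.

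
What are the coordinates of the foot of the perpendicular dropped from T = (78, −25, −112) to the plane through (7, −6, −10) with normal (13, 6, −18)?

(13, -55, -22)

The perpendicular from T has direction n = (13, 6, −18): r = (78, −25, −112) + t(13, 6, −18).
Substitute into the plane: n·(T + tn) = 235 gives 2880 + 529t = 235, so t = -5.
Foot = (78, −25, −112) + (-5)·(13, 6, −18) = (13, −55, −22).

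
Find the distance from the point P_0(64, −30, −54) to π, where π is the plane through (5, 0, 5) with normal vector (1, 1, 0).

The plane has equation n·(r − (5, 0, 5)) = 0, i.e. n·r = 5.
Then n·(64, −30, −54) − 5 = 29.
|n| = √(1 + 1 + 0) = √2, so the distance is |29|/√2 = 29√2/2.

29√2/2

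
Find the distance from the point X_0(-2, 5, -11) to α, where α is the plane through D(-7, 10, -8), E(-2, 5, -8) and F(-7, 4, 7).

DE = (5, -5, 0) and DF = (0, -6, 15), so a normal is n = DE × DF = (-75, -75, -30).
d = |(-75)·(-2) + (-75)·5 + (-30)·(-11) − 15| / √(5625 + 5625 + 900) = |90| / (45√6) = 2/√6.

2/√6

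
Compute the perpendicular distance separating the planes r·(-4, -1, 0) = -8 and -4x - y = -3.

With common normal n = (-4, -1, 0) (|n| = √17), the distance is |(-8) − (-3)|/|n| = 5/√17.

5/√17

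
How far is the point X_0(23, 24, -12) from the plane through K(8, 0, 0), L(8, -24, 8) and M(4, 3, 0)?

3/13

KL = (0, -24, 8) and KM = (-4, 3, 0), so a normal is n = KL × KM = (-24, -32, -96).
Then n·(23, 24, -12) - (-192) = 24.
|n| = √(576 + 1024 + 9216) = 104, so the distance is |24|/104 = 3/13.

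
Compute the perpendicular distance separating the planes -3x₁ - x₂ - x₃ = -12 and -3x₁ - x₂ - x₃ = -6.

Both planes have normal n = (-3, -1, -1), |n| = √11. Any point on the first plane is at distance |(-6) − (-12)|/|n| = 6/√11 = 6√11/11 from the second.

6√11/11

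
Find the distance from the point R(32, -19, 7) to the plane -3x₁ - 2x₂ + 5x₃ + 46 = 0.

23√38/38

n = (-3, -2, 5); n·P − (-46) = 23; |n| = √38; distance = 23/√38 = 23√38/38.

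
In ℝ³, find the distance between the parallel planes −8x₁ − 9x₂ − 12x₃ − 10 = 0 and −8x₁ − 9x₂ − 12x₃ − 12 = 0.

Both planes have normal n = (−8, −9, −12), |n| = 17. Any point on the first plane is at distance |12 − 10|/|n| = 2/17 from the second.

2/17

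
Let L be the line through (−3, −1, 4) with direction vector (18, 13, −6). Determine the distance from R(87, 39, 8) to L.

2√313

Direction vector d = (18, 13, −6).
AP = (90, 40, 4), and AP × d = (−292, 612, 450).
|AP × d|² = 662308 and |d|² = 529, so the distance is √(662308/529) = √1252 = 2√313.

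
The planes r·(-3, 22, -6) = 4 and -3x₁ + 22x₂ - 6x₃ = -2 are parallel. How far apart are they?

With common normal n = (-3, 22, -6) (|n| = 23), the distance is |4 − (-2)|/|n| = 6/23.

6/23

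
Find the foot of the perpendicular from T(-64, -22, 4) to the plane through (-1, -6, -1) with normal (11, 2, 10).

The perpendicular from T has direction n = (11, 2, 10): r = (-64, -22, 4) + t(11, 2, 10).
Substitute into the plane: n·(T + tn) = -33 gives -708 + 225t = -33, so t = 3.
Foot = (-64, -22, 4) + 3·(11, 2, 10) = (-31, -16, 34).

(-31, -16, 34)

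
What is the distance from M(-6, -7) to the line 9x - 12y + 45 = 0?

d = |9·(-6) + (-12)·(-7) − (-45)| / √(81 + 144) = |75|/15 = 5.

5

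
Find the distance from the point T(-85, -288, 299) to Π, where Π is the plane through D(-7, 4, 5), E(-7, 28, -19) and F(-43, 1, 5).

DE = (0, 24, -24) and DF = (-36, -3, 0), so a normal is n = DE × DF = (-72, 864, 864).
d = |(-72)·(-85) + 864·(-288) + 864·299 − 8280| / √(5184 + 746496 + 746496) = |7344| / 1224 = 6.

6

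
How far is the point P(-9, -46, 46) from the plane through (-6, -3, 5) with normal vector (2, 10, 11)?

1

The plane has equation n·(r − (-6, -3, 5)) = 0, i.e. n·r = 13.
Then n·(-9, -46, 46) - 13 = 15.
|n| = √(4 + 100 + 121) = 15, so the distance is |15|/15 = 1.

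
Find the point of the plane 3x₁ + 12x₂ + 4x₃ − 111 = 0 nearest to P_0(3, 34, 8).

(-3, 10, 0)

n = (3, 12, 4), |n|² = 169, and n·P_0 − 111 = 338.
t = 338/169 = 2, so the foot is P_0 − t·n = (3, 34, 8) − 2·(3, 12, 4) = (−3, 10, 0).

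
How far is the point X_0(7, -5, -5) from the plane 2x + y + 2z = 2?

Normal vector n = (2, 1, 2), and n·(7, -5, -5) - 2 = -3.
|n| = √(4 + 1 + 4) = 3, so the distance is |-3|/3 = 1.

1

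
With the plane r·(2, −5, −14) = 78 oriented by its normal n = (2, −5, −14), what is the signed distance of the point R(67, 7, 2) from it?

n·R − 78 = -7.
|n| = 15, so the signed distance is -7/15.

-7/15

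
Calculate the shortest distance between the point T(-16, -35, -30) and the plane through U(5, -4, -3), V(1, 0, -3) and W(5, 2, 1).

UV = (-4, 4, 0) and UW = (0, 6, 4), so a normal is n = UV × UW = (16, 16, -24).
Then n·(-16, -35, -30) - 88 = -184.
|n| = √(256 + 256 + 576) = 8√17, so the distance is |-184|/(8√17) = 23√17/17.

23√17/17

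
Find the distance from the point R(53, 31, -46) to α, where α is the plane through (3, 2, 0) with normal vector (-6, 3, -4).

29/√61

The plane has equation n·(r − (3, 2, 0)) = 0, i.e. n·r = -12.
Then n·(53, 31, -46) - (-12) = -29.
|n| = √(36 + 9 + 16) = √61, so the distance is |-29|/√61 = 29/√61.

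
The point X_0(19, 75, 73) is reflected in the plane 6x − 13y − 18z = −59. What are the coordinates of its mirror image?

With n = (6, −13, −18), the signed offset is (n·X_0 − (-59))/|n|² = -2116/529 = -4.
X_0' = X_0 − 2t·n = (19, 75, 73) − (-8)·(6, −13, −18) = (67, −29, −71).

(67, -29, -71)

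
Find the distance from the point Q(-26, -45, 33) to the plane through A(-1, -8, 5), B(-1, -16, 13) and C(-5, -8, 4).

AB = (0, -8, 8) and AC = (-4, 0, -1), so a normal is n = AB × AC = (8, -32, -32).
Then n·(-26, -45, 33) - 88 = 88.
|n| = √(64 + 1024 + 1024) = 8√33, so the distance is |88|/(8√33) = 11/√33.

√33/3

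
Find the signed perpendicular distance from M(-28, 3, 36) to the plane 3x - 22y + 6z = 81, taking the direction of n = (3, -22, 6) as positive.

n·M − 81 = -15.
|n| = 23, so the signed distance is -15/23.

-15/23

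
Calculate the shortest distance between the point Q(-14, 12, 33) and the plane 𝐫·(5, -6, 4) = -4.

n = (5, -6, 4); n·P − (-4) = -6; |n| = √77; distance = 6/√77 = 6√77/77.

6/√77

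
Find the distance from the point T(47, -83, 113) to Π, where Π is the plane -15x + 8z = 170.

n = (-15, 0, 8); n·P − 170 = 29; |n| = 17; distance = 29/17.

29/17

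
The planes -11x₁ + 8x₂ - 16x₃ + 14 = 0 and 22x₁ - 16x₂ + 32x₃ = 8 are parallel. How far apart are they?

Divide the second equation by -2 to match normals: -11x₁ + 8x₂ - 16x₃ = -4.
With common normal n = (-11, 8, -16) (|n| = 21), the distance is |(-14) − (-4)|/|n| = 10/21.

10/21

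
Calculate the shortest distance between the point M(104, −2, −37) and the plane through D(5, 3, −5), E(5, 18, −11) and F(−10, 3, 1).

DE = (0, 15, −6) and DF = (−15, 0, 6), so a normal is n = DE × DF = (90, 90, 225).
d = |90·104 + 90·(-2) + 225·(-37) − (-405)| / √(8100 + 8100 + 50625) = |1260| / (45√33) = 28√33/33.

28√33/33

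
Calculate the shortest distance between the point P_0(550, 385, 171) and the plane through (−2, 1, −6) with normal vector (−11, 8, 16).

The plane has equation n·(r − (−2, 1, −6)) = 0, i.e. n·r = -66.
Then n·(550, 385, 171) − (−66) = −168.
|n| = √(121 + 64 + 256) = 21, so the distance is |-168|/21 = 8.

8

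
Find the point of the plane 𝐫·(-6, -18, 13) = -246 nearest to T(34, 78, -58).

(10, 6, -6)

n = (-6, -18, 13), |n|² = 529, and n·T − (-246) = -2116.
t = -2116/529 = -4, so the foot is T − t·n = (34, 78, -58) − (-4)·(-6, -18, 13) = (10, 6, -6).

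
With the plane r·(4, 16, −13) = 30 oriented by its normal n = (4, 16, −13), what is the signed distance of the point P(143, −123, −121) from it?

n·P − 30 = 147.
|n| = 21, so the signed distance is 147/21 = 7.

7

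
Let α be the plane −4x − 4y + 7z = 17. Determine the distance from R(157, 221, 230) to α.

Normal vector n = (−4, −4, 7), and n·(157, 221, 230) − 17 = 81.
|n| = √(16 + 16 + 49) = 9, so the distance is |81|/9 = 9.

9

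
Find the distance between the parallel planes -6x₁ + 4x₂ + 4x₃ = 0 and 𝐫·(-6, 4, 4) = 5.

With common normal n = (-6, 4, 4) (|n| = 2√17), the distance is |0 − 5|/|n| = 5/(2√17).

5√17/34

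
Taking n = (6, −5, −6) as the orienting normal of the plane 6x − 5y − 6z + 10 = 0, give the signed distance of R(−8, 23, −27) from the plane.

n·R − (-10) = 9.
|n| = √97, so the signed distance is 9/√97.

9/√97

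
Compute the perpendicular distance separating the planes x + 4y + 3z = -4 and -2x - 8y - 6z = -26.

17√26/26

Divide the second equation by -2 to match normals: x + 4y + 3z = 13.
Both planes have normal n = (1, 4, 3), |n| = √26. Any point on the first plane is at distance |13 − (-4)|/|n| = 17/√26 = 17√26/26 from the second.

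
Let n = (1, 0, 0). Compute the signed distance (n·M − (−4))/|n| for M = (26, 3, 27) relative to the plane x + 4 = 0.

n·M − (-4) = 30.
|n| = 1, so the signed distance is 30/1 = 30.

30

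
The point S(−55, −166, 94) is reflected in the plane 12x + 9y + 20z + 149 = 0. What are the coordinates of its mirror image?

With n = (12, 9, 20), the signed offset is (n·S − (-149))/|n|² = -125/625 = -1/5.
S' = S − 2t·n = (−55, −166, 94) − (-2/5)·(12, 9, 20) = (−251/5, −812/5, 102).

(-251/5, -812/5, 102)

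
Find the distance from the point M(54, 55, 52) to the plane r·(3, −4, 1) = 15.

21/√26

n = (3, −4, 1); n·P − 15 = -21; |n| = √26; distance = 21/√26.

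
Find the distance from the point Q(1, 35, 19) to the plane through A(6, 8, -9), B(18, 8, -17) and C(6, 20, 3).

AB = (12, 0, -8) and AC = (0, 12, 12), so a normal is n = AB × AC = (96, -144, 144).
n = (96, -144, 144); n·P − (-1872) = -336; |n| = 48√22; distance = 336/(48√22) = 7/√22.

7√22/22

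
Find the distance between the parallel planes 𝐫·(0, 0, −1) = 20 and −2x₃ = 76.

Divide the second equation by 2 to match normals: −x₃ = 38.
Both planes have normal n = (0, 0, −1), |n| = 1. Any point on the first plane is at distance |38 − 20|/|n| = 18/1 = 18 from the second.

18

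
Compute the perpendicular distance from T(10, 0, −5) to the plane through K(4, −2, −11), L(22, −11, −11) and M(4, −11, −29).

4/√6

KL = (18, −9, 0) and KM = (0, −9, −18), so a normal is n = KL × KM = (162, 324, −162).
n = (162, 324, −162); n·P − 1782 = 648; |n| = 162√6; distance = 648/(162√6) = 2√6/3.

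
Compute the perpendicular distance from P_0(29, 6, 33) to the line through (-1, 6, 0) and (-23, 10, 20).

A direction vector is d = (-22, 4, 20).
AP = (30, 0, 33); AP·d = 0, |AP|² = 1989, |d|² = 900.
distance² = |AP|² − (AP·d)²/|d|² = 1989 − 0/900 = 1989, so the distance is 3√221.

3√221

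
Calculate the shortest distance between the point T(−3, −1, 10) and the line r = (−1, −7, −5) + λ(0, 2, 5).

Direction vector d = (0, 2, 5).
AP = (−2, 6, 15), and AP × d = (0, 10, −4).
|AP × d|² = 116 and |d|² = 29, so the distance is √(116/29) = √4 = 2.

2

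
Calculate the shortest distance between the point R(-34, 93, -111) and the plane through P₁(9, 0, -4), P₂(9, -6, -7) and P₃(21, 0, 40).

25/23

P₁P₂ = (0, -6, -3) and P₁P₃ = (12, 0, 44), so a normal is n = P₁P₂ × P₁P₃ = (-264, -36, 72).
Then n·(-34, 93, -111) - (-2664) = 300.
|n| = √(69696 + 1296 + 5184) = 276, so the distance is |300|/276 = 25/23.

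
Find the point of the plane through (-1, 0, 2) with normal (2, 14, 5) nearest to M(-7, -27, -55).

(-1, 15, -40)

n = (2, 14, 5), |n|² = 225, and n·M − 8 = -675.
t = -675/225 = -3, so the foot is M − t·n = (-7, -27, -55) − (-3)·(2, 14, 5) = (-1, 15, -40).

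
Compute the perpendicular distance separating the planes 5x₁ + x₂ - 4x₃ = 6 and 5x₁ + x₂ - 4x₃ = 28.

11√42/21

With common normal n = (5, 1, -4) (|n| = √42), the distance is |6 − 28|/|n| = 22/√42 = 11√42/21.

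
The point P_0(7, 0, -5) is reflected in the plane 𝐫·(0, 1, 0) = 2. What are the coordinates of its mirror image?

(7, 4, -5)

n = (0, 1, 0), |n|² = 1, n·P_0 − 2 = -2, so t = -2/1 = -2.
Foot F = P_0 − (-2)·n = (7, 2, -5); the reflection is 2F − P_0 = (7, 4, -5).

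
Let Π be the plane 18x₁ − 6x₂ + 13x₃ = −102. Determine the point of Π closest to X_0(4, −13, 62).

n = (18, −6, 13), |n|² = 529, and n·X_0 − (-102) = 1058.
t = 1058/529 = 2, so the foot is X_0 − t·n = (4, −13, 62) − 2·(18, −6, 13) = (−32, −1, 36).

(-32, -1, 36)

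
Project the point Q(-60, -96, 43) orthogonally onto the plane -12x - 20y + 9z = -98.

(0, 4, -2)

n = (-12, -20, 9), |n|² = 625, and n·Q − (-98) = 3125.
t = 3125/625 = 5, so the foot is Q − t·n = (-60, -96, 43) − 5·(-12, -20, 9) = (0, 4, -2).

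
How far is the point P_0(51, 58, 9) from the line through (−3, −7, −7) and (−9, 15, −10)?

A direction vector is d = (−6, 22, −3).
AP = (54, 65, 16), and AP × d = (−547, 66, 1578).
|AP × d|² = 2793649 and |d|² = 529, so the distance is √(2793649/529) = √5281.

√5281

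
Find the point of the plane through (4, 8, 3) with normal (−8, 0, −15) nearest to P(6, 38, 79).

(-26, 38, 19)

The perpendicular from P has direction n = (−8, 0, −15): r = (6, 38, 79) + μ(−8, 0, −15).
Substitute into the plane: n·(P + μn) = -77 gives -1233 + 289μ = -77, so μ = 4.
Foot = (6, 38, 79) + 4·(−8, 0, −15) = (−26, 38, 19).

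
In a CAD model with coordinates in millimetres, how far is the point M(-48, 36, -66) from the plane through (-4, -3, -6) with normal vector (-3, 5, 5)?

27√59/59

The plane has equation n·(r − (-4, -3, -6)) = 0, i.e. n·r = -33.
d = |(-3)·(-48) + 5·36 + 5·(-66) − (-33)| / √(9 + 25 + 25) = |27| / √59 = 27√59/59.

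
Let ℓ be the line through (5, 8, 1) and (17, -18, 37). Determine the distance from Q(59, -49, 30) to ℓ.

√2245

A direction vector is d = (12, -26, 36).
AP = (54, -57, 29), and AP × d = (-1298, -1596, -720).
|AP × d|² = 4750420 and |d|² = 2116, so the distance is √(4750420/2116) = √2245.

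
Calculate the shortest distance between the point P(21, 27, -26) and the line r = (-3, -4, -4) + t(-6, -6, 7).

√85

Direction vector d = (-6, -6, 7).
AP = (24, 31, -22); AP·d = -484, |AP|² = 2021, |d|² = 121.
distance² = |AP|² − (AP·d)²/|d|² = 2021 − 234256/121 = 85, so the distance is √85.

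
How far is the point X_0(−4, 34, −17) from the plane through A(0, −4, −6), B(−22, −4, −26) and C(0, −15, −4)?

AB = (−22, 0, −20) and AC = (0, −11, 2), so a normal is n = AB × AC = (−220, 44, 242).
d = |(-220)·(-4) + 44·34 + 242·(-17) − (-1628)| / √(48400 + 1936 + 58564) = |-110| / 330 = 1/3.

1/3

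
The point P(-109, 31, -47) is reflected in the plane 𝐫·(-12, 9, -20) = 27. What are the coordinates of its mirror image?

(-13, -41, 113)

With n = (-12, 9, -20), the signed offset is (n·P − 27)/|n|² = 2500/625 = 4.
P' = P − 2t·n = (-109, 31, -47) − 8·(-12, 9, -20) = (-13, -41, 113).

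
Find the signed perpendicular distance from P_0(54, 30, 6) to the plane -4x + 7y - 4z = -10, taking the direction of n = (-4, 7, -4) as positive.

-20/9

n·P_0 − (-10) = -20.
|n| = 9, so the signed distance is -20/9.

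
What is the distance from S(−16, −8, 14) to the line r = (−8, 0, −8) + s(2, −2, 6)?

6√6

Direction vector d = (2, −2, 6).
AP = (−8, −8, 22), and AP × d = (−4, 92, 32).
|AP × d|² = 9504 and |d|² = 44, so the distance is √(9504/44) = √216 = 6√6.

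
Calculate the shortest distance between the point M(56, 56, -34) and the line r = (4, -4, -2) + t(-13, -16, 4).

Direction vector d = (-13, -16, 4).
AP = (52, 60, -32), and AP × d = (-272, 208, -52).
|AP × d|² = 119952 and |d|² = 441, so the distance is √(119952/441) = √272 = 4√17.

4√17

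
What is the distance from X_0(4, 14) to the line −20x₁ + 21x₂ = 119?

d = |(-20)·4 + 21·14 − 119| / √(400 + 441) = |95|/29 = 95/29.

95/29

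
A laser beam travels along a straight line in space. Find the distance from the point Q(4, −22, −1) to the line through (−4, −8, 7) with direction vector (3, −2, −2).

Direction vector d = (3, −2, −2).
AP = (8, −14, −8); AP·d = 68, |AP|² = 324, |d|² = 17.
distance² = |AP|² − (AP·d)²/|d|² = 324 − 4624/17 = 52, so the distance is 2√13.

2√13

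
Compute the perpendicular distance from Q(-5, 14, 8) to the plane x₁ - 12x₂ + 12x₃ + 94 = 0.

1

Normal vector n = (1, -12, 12), and n·(-5, 14, 8) - (-94) = 17.
|n| = √(1 + 144 + 144) = 17, so the distance is |17|/17 = 1.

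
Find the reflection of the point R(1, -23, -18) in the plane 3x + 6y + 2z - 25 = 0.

(25, 25, -2)

With n = (3, 6, 2), the signed offset is (n·R − 25)/|n|² = -196/49 = -4.
R' = R − 2t·n = (1, -23, -18) − (-8)·(3, 6, 2) = (25, 25, -2).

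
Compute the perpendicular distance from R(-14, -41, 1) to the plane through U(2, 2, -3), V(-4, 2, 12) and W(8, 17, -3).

UV = (-6, 0, 15) and UW = (6, 15, 0), so a normal is n = UV × UW = (-225, 90, -90).
d = |(-225)·(-14) + 90·(-41) + (-90)·1 − 0| / √(50625 + 8100 + 8100) = |-630| / (45√33) = 14√33/33.

14/√33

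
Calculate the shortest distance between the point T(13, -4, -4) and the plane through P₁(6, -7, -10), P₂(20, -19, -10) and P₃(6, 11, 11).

27/11

P₁P₂ = (14, -12, 0) and P₁P₃ = (0, 18, 21), so a normal is n = P₁P₂ × P₁P₃ = (-252, -294, 252).
Then n·(13, -4, -4) - (-1974) = -1134.
|n| = √(63504 + 86436 + 63504) = 462, so the distance is |-1134|/462 = 27/11.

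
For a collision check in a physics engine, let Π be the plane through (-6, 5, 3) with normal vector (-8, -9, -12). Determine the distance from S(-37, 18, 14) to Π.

1/17

The plane has equation n·(r − (-6, 5, 3)) = 0, i.e. n·r = -33.
Then n·(-37, 18, 14) - (-33) = -1.
|n| = √(64 + 81 + 144) = 17, so the distance is |-1|/17 = 1/17.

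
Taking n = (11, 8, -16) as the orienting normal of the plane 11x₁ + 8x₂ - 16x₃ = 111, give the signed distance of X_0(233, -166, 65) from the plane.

n·X_0 − 111 = 84.
|n| = 21, so the signed distance is 84/21 = 4.

4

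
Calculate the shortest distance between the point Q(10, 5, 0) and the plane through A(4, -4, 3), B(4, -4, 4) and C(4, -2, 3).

AB = (0, 0, 1) and AC = (0, 2, 0), so a normal is n = AB × AC = (-2, 0, 0).
Then n·(10, 5, 0) - (-8) = -12.
|n| = √(4 + 0 + 0) = 2, so the distance is |-12|/2 = 6.

6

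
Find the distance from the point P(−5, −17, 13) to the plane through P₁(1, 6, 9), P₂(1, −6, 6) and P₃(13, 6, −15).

P₁P₂ = (0, −12, −3) and P₁P₃ = (12, 0, −24), so a normal is n = P₁P₂ × P₁P₃ = (288, −36, 144).
Then n·(−5, −17, 13) − 1368 = −324.
|n| = √(82944 + 1296 + 20736) = 324, so the distance is |-324|/324 = 1.

1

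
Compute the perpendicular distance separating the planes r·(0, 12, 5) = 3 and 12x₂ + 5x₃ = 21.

18/13

Both planes have normal n = (0, 12, 5), |n| = 13. Any point on the first plane is at distance |21 − 3|/|n| = 18/13 from the second.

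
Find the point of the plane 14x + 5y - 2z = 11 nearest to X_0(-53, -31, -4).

n = (14, 5, -2), |n|² = 225, and n·X_0 − 11 = -900.
t = -900/225 = -4, so the foot is X_0 − t·n = (-53, -31, -4) − (-4)·(14, 5, -2) = (3, -11, -12).

(3, -11, -12)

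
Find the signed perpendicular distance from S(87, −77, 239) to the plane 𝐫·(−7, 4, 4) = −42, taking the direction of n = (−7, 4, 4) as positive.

9

n·S − (-42) = 81.
|n| = 9, so the signed distance is 81/9 = 9.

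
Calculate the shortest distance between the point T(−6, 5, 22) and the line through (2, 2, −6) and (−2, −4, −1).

3√61

A direction vector is d = (−4, −6, 5).
AP = (−8, 3, 28), and AP × d = (183, −72, 60).
|AP × d|² = 42273 and |d|² = 77, so the distance is √(42273/77) = √549 = 3√61.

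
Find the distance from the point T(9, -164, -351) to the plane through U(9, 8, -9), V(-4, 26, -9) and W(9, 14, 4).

8

UV = (-13, 18, 0) and UW = (0, 6, 13), so a normal is n = UV × UW = (234, 169, -78).
Then n·(9, -164, -351) - 4160 = -2392.
|n| = √(54756 + 28561 + 6084) = 299, so the distance is |-2392|/299 = 8.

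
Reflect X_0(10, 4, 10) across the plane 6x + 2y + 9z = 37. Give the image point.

n = (6, 2, 9), |n|² = 121, n·X_0 − 37 = 121, so t = 121/121 = 1.
Foot F = X_0 − 1·n = (4, 2, 1); the reflection is 2F − X_0 = (-2, 0, -8).

(-2, 0, -8)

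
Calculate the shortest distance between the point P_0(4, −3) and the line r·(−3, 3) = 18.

13/√2

The normal to the line is n = (−3, 3) with |n| = 3√2.
|n·P_0 − 18| = |-21 − 18| = 39, so the distance is 39/(3√2) = 13/√2.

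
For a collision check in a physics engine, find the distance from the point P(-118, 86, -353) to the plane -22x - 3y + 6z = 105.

5

n = (-22, -3, 6); n·P − 105 = 115; |n| = 23; distance = 115/23 = 5.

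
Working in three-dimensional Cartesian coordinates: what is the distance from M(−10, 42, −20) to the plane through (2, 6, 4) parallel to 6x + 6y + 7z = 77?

24/11

Parallel planes share the normal n = (6, 6, 7); since (2, 6, 4) lies on the plane, its equation is 6x + 6y + 7z = 76.
Then n·(−10, 42, −20) − 76 = −24.
|n| = √(36 + 36 + 49) = 11, so the distance is |-24|/11 = 24/11.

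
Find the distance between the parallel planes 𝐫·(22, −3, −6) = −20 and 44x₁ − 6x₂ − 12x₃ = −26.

7/23

Divide the second equation by 2 to match normals: 22x₁ − 3x₂ − 6x₃ = -13.
Both planes have normal n = (22, −3, −6), |n| = 23. Any point on the first plane is at distance |(-13) − (-20)|/|n| = 7/23 from the second.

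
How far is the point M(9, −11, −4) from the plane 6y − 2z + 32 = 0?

13√10/10

n = (0, 6, −2); n·P − (-32) = -26; |n| = 2√10; distance = 26/(2√10) = 13√10/10.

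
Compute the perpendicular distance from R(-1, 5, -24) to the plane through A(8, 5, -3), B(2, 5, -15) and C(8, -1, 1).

AB = (-6, 0, -12) and AC = (0, -6, 4), so a normal is n = AB × AC = (-72, 24, 36).
d = |(-72)·(-1) + 24·5 + 36·(-24) − (-564)| / √(5184 + 576 + 1296) = |-108| / 84 = 9/7.

9/7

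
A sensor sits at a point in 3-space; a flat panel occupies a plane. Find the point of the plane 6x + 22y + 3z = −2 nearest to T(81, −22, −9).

The perpendicular from T has direction n = (6, 22, 3): r = (81, −22, −9) + λ(6, 22, 3).
Substitute into the plane: n·(T + λn) = -2 gives -25 + 529λ = -2, so λ = 1/23.
Foot = (81, −22, −9) + (1/23)·(6, 22, 3) = (1869/23, −484/23, −204/23).

(1869/23, -484/23, -204/23)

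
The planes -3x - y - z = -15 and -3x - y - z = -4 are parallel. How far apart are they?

√11

Both planes have normal n = (-3, -1, -1), |n| = √11. Any point on the first plane is at distance |(-4) − (-15)|/|n| = 11/√11 = √11 from the second.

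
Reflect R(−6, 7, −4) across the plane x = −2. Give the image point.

With n = (1, 0, 0), the signed offset is (n·R − (-2))/|n|² = -4/1 = -4.
R' = R − 2t·n = (−6, 7, −4) − (-8)·(1, 0, 0) = (2, 7, −4).

(2, 7, -4)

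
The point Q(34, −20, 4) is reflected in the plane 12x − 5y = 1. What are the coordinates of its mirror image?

(-38, 10, 4)

With n = (12, −5, 0), the signed offset is (n·Q − 1)/|n|² = 507/169 = 3.
Q' = Q − 2t·n = (34, −20, 4) − 6·(12, −5, 0) = (−38, 10, 4).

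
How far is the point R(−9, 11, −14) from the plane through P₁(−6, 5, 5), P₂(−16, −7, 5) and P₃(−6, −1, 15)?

P₁P₂ = (−10, −12, 0) and P₁P₃ = (0, −6, 10), so a normal is n = P₁P₂ × P₁P₃ = (−120, 100, 60).
Then n·(−9, 11, −14) − 1520 = −180.
|n| = √(14400 + 10000 + 3600) = 20√70, so the distance is |-180|/(20√70) = 9√70/70.

9√70/70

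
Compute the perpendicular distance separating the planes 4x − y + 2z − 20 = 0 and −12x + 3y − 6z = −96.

Divide the second equation by -3 to match normals: 4x − y + 2z = 32.
Both planes have normal n = (4, −1, 2), |n| = √21. Any point on the first plane is at distance |32 − 20|/|n| = 12/√21 = 4√21/7 from the second.

12/√21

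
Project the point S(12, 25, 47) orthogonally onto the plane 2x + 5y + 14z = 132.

n = (2, 5, 14), |n|² = 225, and n·S − 132 = 675.
t = 675/225 = 3, so the foot is S − t·n = (12, 25, 47) − 3·(2, 5, 14) = (6, 10, 5).

(6, 10, 5)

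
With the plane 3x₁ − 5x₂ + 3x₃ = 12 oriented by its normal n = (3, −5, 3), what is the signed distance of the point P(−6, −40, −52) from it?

14√43/43

n·P − 12 = 14.
|n| = √43, so the signed distance is 14√43/43.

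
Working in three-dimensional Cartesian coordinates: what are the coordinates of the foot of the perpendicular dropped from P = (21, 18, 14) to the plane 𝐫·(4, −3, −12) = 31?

(25, 15, 2)

n = (4, −3, −12), |n|² = 169, and n·P − 31 = -169.
t = -169/169 = -1, so the foot is P − t·n = (21, 18, 14) − (-1)·(4, −3, −12) = (25, 15, 2).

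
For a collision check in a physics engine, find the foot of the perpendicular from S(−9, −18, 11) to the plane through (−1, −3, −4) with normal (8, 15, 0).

The perpendicular from S has direction n = (8, 15, 0): r = (−9, −18, 11) + λ(8, 15, 0).
Substitute into the plane: n·(S + λn) = -53 gives -342 + 289λ = -53, so λ = 1.
Foot = (−9, −18, 11) + 1·(8, 15, 0) = (−1, −3, 11).

(-1, -3, 11)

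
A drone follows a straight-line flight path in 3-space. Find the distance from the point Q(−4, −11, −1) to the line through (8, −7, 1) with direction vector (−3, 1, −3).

2√22

Direction vector d = (−3, 1, −3).
AP = (−12, −4, −2); AP·d = 38, |AP|² = 164, |d|² = 19.
distance² = |AP|² − (AP·d)²/|d|² = 164 − 1444/19 = 88, so the distance is 2√22.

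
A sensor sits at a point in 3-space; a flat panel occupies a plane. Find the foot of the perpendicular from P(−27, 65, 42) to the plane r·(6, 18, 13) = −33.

n = (6, 18, 13), |n|² = 529, and n·P − (-33) = 1587.
t = 1587/529 = 3, so the foot is P − t·n = (−27, 65, 42) − 3·(6, 18, 13) = (−45, 11, 3).

(-45, 11, 3)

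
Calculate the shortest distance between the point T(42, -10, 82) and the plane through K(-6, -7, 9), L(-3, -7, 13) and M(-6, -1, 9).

KL = (3, 0, 4) and KM = (0, 6, 0), so a normal is n = KL × KM = (-24, 0, 18).
Then n·(42, -10, 82) - 306 = 162.
|n| = √(576 + 0 + 324) = 30, so the distance is |162|/30 = 27/5.

27/5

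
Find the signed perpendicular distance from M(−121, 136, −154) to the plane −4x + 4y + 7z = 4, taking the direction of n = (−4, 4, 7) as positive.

n·M − 4 = -54.
|n| = 9, so the signed distance is -54/9 = -6.

-6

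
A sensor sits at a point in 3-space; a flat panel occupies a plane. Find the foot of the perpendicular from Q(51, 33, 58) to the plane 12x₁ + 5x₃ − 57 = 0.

(-9, 33, 33)

n = (12, 0, 5), |n|² = 169, and n·Q − 57 = 845.
t = 845/169 = 5, so the foot is Q − t·n = (51, 33, 58) − 5·(12, 0, 5) = (−9, 33, 33).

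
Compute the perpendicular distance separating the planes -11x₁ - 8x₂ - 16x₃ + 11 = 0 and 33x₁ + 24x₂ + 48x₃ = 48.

5/21

Divide the second equation by -3 to match normals: -11x₁ - 8x₂ - 16x₃ = -16.
Both planes have normal n = (-11, -8, -16), |n| = 21. Any point on the first plane is at distance |(-16) − (-11)|/|n| = 5/21 from the second.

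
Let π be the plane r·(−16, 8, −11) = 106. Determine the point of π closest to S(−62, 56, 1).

(-14, 32, 34)

The perpendicular from S has direction n = (−16, 8, −11): r = (−62, 56, 1) + μ(−16, 8, −11).
Substitute into the plane: n·(S + μn) = 106 gives 1429 + 441μ = 106, so μ = -3.
Foot = (−62, 56, 1) + (-3)·(−16, 8, −11) = (−14, 32, 34).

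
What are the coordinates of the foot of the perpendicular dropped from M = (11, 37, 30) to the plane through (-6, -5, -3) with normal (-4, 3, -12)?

n = (-4, 3, -12), |n|² = 169, and n·M − 45 = -338.
t = -338/169 = -2, so the foot is M − t·n = (11, 37, 30) − (-2)·(-4, 3, -12) = (3, 43, 6).

(3, 43, 6)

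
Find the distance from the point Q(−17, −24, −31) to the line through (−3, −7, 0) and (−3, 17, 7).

√821

A direction vector is d = (0, 24, 7).
AP = (−14, −17, −31), and AP × d = (625, 98, −336).
|AP × d|² = 513125 and |d|² = 625, so the distance is √(513125/625) = √821.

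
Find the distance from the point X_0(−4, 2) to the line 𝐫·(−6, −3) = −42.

4√5

d = |(-6)·(-4) + (-3)·2 − (-42)| / √(36 + 9) = |60|/(3√5) = 4√5.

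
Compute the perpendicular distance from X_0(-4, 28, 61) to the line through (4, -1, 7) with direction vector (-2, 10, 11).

Direction vector d = (-2, 10, 11).
AP = (-8, 29, 54), and AP × d = (-221, -20, -22).
|AP × d|² = 49725 and |d|² = 225, so the distance is √(49725/225) = √221.

√221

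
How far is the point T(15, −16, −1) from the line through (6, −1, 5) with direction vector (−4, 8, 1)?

3√2

Direction vector d = (−4, 8, 1).
AP = (9, −15, −6); AP·d = -162, |AP|² = 342, |d|² = 81.
distance² = |AP|² − (AP·d)²/|d|² = 342 − 26244/81 = 18, so the distance is 3√2.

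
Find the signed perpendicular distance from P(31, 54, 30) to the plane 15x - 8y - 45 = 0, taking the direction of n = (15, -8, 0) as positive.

n·P − 45 = -12.
|n| = 17, so the signed distance is -12/17.

-12/17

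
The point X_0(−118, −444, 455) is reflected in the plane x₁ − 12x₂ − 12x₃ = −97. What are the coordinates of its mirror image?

(-1988/17, -7764/17, 7519/17)

n = (1, −12, −12), |n|² = 289, n·X_0 − (-97) = -153, so t = -153/289 = -9/17.
Foot F = X_0 − (-9/17)·n = (−1997/17, −7656/17, 7627/17); the reflection is 2F − X_0 = (−1988/17, −7764/17, 7519/17).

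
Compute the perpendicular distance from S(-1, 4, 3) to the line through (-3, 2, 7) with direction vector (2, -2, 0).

2√6

Direction vector d = (2, -2, 0).
AP = (2, 2, -4), and AP × d = (-8, -8, -8).
|AP × d|² = 192 and |d|² = 8, so the distance is √(192/8) = √24 = 2√6.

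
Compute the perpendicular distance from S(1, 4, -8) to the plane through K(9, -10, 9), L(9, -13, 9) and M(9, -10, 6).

8

KL = (0, -3, 0) and KM = (0, 0, -3), so a normal is n = KL × KM = (9, 0, 0).
n = (9, 0, 0); n·P − 81 = -72; |n| = 9; distance = 72/9 = 8.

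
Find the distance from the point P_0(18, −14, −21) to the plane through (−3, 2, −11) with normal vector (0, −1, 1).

The plane has equation n·(r − (−3, 2, −11)) = 0, i.e. n·r = -13.
n = (0, −1, 1); n·P − (-13) = 6; |n| = √2; distance = 6/√2 = 3√2.

3√2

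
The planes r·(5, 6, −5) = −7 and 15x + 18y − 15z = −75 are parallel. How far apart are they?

Divide the second equation by 3 to match normals: 5x + 6y − 5z = -25.
Both planes have normal n = (5, 6, −5), |n| = √86. Any point on the first plane is at distance |(-25) − (-7)|/|n| = 18/√86 = 9√86/43 from the second.

18/√86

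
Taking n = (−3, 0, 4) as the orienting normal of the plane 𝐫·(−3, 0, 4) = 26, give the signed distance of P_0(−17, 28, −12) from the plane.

-23/5

n·P_0 − 26 = -23.
|n| = 5, so the signed distance is -23/5.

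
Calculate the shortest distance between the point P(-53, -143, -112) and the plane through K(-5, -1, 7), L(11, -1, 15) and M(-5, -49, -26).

KL = (16, 0, 8) and KM = (0, -48, -33), so a normal is n = KL × KM = (384, 528, -768).
n = (384, 528, -768); n·P − (-7824) = -2016; |n| = 1008; distance = 2016/1008 = 2.

2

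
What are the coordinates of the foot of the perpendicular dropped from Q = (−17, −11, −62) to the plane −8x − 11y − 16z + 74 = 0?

(7, 22, -14)

The perpendicular from Q has direction n = (−8, −11, −16): r = (−17, −11, −62) + t(−8, −11, −16).
Substitute into the plane: n·(Q + tn) = -74 gives 1249 + 441t = -74, so t = -3.
Foot = (−17, −11, −62) + (-3)·(−8, −11, −16) = (7, 22, −14).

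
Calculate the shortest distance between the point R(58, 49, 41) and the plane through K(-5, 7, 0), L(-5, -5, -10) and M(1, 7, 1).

27/√62

KL = (0, -12, -10) and KM = (6, 0, 1), so a normal is n = KL × KM = (-12, -60, 72).
Then n·(58, 49, 41) - (-360) = -324.
|n| = √(144 + 3600 + 5184) = 12√62, so the distance is |-324|/(12√62) = 27/√62.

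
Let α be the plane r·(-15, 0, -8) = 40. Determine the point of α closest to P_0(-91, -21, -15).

The perpendicular from P_0 has direction n = (-15, 0, -8): r = (-91, -21, -15) + λ(-15, 0, -8).
Substitute into the plane: n·(P_0 + λn) = 40 gives 1485 + 289λ = 40, so λ = -5.
Foot = (-91, -21, -15) + (-5)·(-15, 0, -8) = (-16, -21, 25).

(-16, -21, 25)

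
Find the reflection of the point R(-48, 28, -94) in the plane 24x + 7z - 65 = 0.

(96, 28, -52)

n = (24, 0, 7), |n|² = 625, n·R − 65 = -1875, so t = -1875/625 = -3.
Foot F = R − (-3)·n = (24, 28, -73); the reflection is 2F − R = (96, 28, -52).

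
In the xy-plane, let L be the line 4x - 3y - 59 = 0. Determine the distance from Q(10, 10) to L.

d = |4·10 + (-3)·10 − 59| / √(16 + 9) = |-49|/5 = 49/5.

49/5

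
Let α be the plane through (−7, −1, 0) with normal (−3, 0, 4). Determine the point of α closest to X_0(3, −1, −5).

(-3, -1, 3)

The perpendicular from X_0 has direction n = (−3, 0, 4): r = (3, −1, −5) + λ(−3, 0, 4).
Substitute into the plane: n·(X_0 + λn) = 21 gives -29 + 25λ = 21, so λ = 2.
Foot = (3, −1, −5) + 2·(−3, 0, 4) = (−3, −1, 3).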